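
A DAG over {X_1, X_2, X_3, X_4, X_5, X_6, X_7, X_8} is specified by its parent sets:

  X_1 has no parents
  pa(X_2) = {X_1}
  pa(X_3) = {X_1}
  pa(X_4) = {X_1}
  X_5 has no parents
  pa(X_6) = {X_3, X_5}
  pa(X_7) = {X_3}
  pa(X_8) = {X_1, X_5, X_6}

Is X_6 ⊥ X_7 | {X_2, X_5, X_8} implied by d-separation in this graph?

No

3 paths connect X_6 and X_7; each must be blocked for d-separation to hold:
  1. X_6 ← X_5 → X_8 ← X_1 → X_3 → X_7 — X_5:fork[blocks]; X_8:collider[open]; X_1:fork[open]; X_3:chain[open] ⇒ blocked
  2. X_6 → X_8 ← X_1 → X_3 → X_7 — X_8:collider[open]; X_1:fork[open]; X_3:chain[open] ⇒ active
  3. X_6 ← X_3 → X_7 — X_3:fork[open] ⇒ active
Since the path X_6 → X_8 ← X_1 → X_3 → X_7 is active, X_6 and X_7 are not d-separated given {X_2, X_5, X_8}.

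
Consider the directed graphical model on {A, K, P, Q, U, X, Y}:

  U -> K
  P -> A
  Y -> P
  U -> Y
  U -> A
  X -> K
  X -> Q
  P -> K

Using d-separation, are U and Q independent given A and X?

There are 3 undirected paths between U and Q; checking each against the conditioning set {A, X}:
  1. U → Y → P → K ← X → Q — Y:chain[open]; P:chain[open]; K:collider[blocks]; X:fork[blocks] ⇒ blocked
  2. U → K ← X → Q — K:collider[blocks]; X:fork[blocks] ⇒ blocked
  3. U → A ← P → K ← X → Q — A:collider[open]; P:fork[open]; K:collider[blocks]; X:fork[blocks] ⇒ blocked
Since every path is blocked, d-separation holds.

Yes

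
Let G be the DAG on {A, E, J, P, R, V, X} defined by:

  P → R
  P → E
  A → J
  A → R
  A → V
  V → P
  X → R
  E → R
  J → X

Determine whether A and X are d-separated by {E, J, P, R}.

4 paths connect A and X; each must be blocked for d-separation to hold:
Path 1: A → J → X
  J is a chain here and J is conditioned on, so the path is blocked at J.
Path 2: A → V → P → E → R ← X
  P is a chain here and P is conditioned on, so the path is blocked at P.
Path 3: A → V → P → R ← X
  P is a chain here and P is conditioned on, so the path is blocked at P.
Path 4: A → R ← X
  R is a collider and R is conditioned on, which opens it — no node blocks this path, so it is active.
At least one path is unblocked, so d-separation fails.

No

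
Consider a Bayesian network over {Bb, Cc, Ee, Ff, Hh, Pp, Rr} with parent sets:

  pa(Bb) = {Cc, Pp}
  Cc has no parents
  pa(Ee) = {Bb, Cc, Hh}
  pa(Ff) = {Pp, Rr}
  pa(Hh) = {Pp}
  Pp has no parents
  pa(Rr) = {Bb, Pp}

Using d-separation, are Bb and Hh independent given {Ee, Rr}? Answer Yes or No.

Enumerating the 5 paths from Bb to Hh and testing each for blocking by {Ee, Rr}:
  1. Bb → Rr → Ff ← Pp → Hh — Rr:chain[blocks]; Ff:collider[blocks]; Pp:fork[open] ⇒ blocked
  2. Bb → Rr ← Pp → Hh — Rr:collider[open]; Pp:fork[open] ⇒ active
  3. Bb ← Cc → Ee ← Hh — Cc:fork[open]; Ee:collider[open] ⇒ active
  4. Bb ← Pp → Hh — Pp:fork[open] ⇒ active
  5. Bb → Ee ← Hh — Ee:collider[open] ⇒ active
Since the path Bb → Rr ← Pp → Hh is active, Bb and Hh are not d-separated given {Ee, Rr}.

No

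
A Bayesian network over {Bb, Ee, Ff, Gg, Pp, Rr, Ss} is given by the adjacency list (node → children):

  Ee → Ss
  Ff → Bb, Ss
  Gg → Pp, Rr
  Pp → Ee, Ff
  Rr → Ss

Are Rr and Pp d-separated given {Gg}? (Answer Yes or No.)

There are 3 undirected paths between Rr and Pp; checking each against the conditioning set {Gg}:
Path 1: Rr → Ss ← Ee ← Pp
  Ss is a collider here and neither Ss nor any of its descendants is conditioned on, so the collider stays closed — the path is blocked at Ss.
Path 2: Rr → Ss ← Ff ← Pp
  Ss is a collider here and neither Ss nor any of its descendants is conditioned on, so the collider stays closed — the path is blocked at Ss.
Path 3: Rr ← Gg → Pp
  Gg is a fork here and Gg is conditioned on, so the path is blocked at Gg.
All paths are blocked; Rr ⊥ Pp | {Gg} holds.

Yes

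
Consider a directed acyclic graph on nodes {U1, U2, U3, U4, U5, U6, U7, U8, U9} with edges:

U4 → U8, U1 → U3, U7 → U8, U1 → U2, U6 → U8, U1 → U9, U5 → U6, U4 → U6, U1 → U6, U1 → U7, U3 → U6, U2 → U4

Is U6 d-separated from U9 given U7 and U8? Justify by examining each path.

No

There are 6 undirected paths between U6 and U9; checking each against the conditioning set {U7, U8}:
Path 1: U6 ← U3 ← U1 → U9
  U3 is a chain and U3 is not conditioned on; U1 is a fork and U1 is not conditioned on — no node blocks this path, so it is active.
Path 2: U6 ← U1 → U9
  U1 is a fork and U1 is not conditioned on — no node blocks this path, so it is active.
Path 3: U6 ← U4 ← U2 ← U1 → U9
  U4 is a chain and U4 is not conditioned on; U2 is a chain and U2 is not conditioned on; U1 is a fork and U1 is not conditioned on — no node blocks this path, so it is active.
Path 4: U6 ← U4 → U8 ← U7 ← U1 → U9
  U7 is a chain here and U7 is conditioned on, so the path is blocked at U7.
Path 5: U6 → U8 ← U4 ← U2 ← U1 → U9
  U8 is a collider and U8 is conditioned on, which opens it; U4 is a chain and U4 is not conditioned on; U2 is a chain and U2 is not conditioned on; U1 is a fork and U1 is not conditioned on — no node blocks this path, so it is active.
Path 6: U6 → U8 ← U7 ← U1 → U9
  U7 is a chain here and U7 is conditioned on, so the path is blocked at U7.
Because an active path exists, U6 and U9 are not d-separated.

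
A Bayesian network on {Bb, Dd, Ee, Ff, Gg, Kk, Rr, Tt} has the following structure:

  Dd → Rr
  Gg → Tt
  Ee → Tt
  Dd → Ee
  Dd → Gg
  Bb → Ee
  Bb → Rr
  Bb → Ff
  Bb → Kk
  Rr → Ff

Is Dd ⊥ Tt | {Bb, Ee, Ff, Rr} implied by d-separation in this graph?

No

We examine all 4 paths between Dd and Tt:
  1. Dd → Rr → Ff ← Bb → Ee → Tt — Rr:chain[blocks]; Ff:collider[open]; Bb:fork[blocks]; Ee:chain[blocks] ⇒ blocked
  2. Dd → Rr ← Bb → Ee → Tt — Rr:collider[open]; Bb:fork[blocks]; Ee:chain[blocks] ⇒ blocked
  3. Dd → Ee → Tt — Ee:chain[blocks] ⇒ blocked
  4. Dd → Gg → Tt — Gg:chain[open] ⇒ active
At least one path is unblocked, so d-separation fails.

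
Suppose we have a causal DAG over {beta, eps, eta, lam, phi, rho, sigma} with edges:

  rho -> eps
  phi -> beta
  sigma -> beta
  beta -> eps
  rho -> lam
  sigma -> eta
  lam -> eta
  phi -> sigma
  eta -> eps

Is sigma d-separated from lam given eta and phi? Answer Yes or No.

No

There are 6 undirected paths between sigma and lam; checking each against the conditioning set {eta, phi}:
Path 1: sigma ← phi → beta → eps ← eta ← lam
  phi is a fork here and phi is conditioned on, so the path is blocked at phi.
Path 2: sigma ← phi → beta → eps ← rho → lam
  phi is a fork here and phi is conditioned on, so the path is blocked at phi.
Path 3: sigma → beta → eps ← eta ← lam
  eps is a collider here and neither eps nor any of its descendants is conditioned on, so the collider stays closed — the path is blocked at eps.
Path 4: sigma → beta → eps ← rho → lam
  eps is a collider here and neither eps nor any of its descendants is conditioned on, so the collider stays closed — the path is blocked at eps.
Path 5: sigma → eta ← lam
  eta is a collider and eta is conditioned on, which opens it — no node blocks this path, so it is active.
Path 6: sigma → eta → eps ← rho → lam
  eta is a chain here and eta is conditioned on, so the path is blocked at eta.
At least one path is unblocked, so d-separation fails.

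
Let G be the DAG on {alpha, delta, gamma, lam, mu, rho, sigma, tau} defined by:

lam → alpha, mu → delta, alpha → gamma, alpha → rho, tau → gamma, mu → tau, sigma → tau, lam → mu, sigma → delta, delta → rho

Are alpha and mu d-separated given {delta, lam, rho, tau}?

We examine all 5 paths between alpha and mu:
Path 1: alpha → rho ← delta ← sigma → tau ← mu
  delta is a chain here and delta is conditioned on, so the path is blocked at delta.
Path 2: alpha → rho ← delta ← mu
  delta is a chain here and delta is conditioned on, so the path is blocked at delta.
Path 3: alpha → gamma ← tau ← sigma → delta ← mu
  gamma is a collider here and neither gamma nor any of its descendants is conditioned on, so the collider stays closed — the path is blocked at gamma.
Path 4: alpha → gamma ← tau ← mu
  gamma is a collider here and neither gamma nor any of its descendants is conditioned on, so the collider stays closed — the path is blocked at gamma.
Path 5: alpha ← lam → mu
  lam is a fork here and lam is conditioned on, so the path is blocked at lam.
Every path is blocked, so alpha and mu are d-separated given {delta, lam, rho, tau}.

Yes — alpha and mu are d-separated given {delta, lam, rho, tau}.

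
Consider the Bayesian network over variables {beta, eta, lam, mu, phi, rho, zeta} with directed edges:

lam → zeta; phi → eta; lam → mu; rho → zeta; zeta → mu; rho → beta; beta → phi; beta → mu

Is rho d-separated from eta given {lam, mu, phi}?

Yes

We examine all 3 paths between rho and eta:
Path 1: rho → beta → phi → eta
  phi is a chain here and phi is conditioned on, so the path is blocked at phi.
Path 2: rho → zeta ← lam → mu ← beta → phi → eta
  lam is a fork here and lam is conditioned on, so the path is blocked at lam.
Path 3: rho → zeta → mu ← beta → phi → eta
  phi is a chain here and phi is conditioned on, so the path is blocked at phi.
Since every path is blocked, d-separation holds.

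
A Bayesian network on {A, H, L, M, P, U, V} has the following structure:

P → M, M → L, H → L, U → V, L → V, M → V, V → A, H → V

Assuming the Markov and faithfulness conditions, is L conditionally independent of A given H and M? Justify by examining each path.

No — L and A are not d-separated given {H, M}.

There are 3 undirected paths between L and A; checking each against the conditioning set {H, M}:
Path 1: L ← M → V → A
  M is a fork here and M is conditioned on, so the path is blocked at M.
Path 2: L → V → A
  V is a chain and V is not conditioned on — no node blocks this path, so it is active.
Path 3: L ← H → V → A
  H is a fork here and H is conditioned on, so the path is blocked at H.
Because an active path exists, L and A are not d-separated.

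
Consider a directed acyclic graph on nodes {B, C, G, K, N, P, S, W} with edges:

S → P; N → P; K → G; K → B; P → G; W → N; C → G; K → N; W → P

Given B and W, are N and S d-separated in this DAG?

3 paths connect N and S; each must be blocked for d-separation to hold:
Path 1: N ← K → G ← P ← S
  G is a collider here and neither G nor any of its descendants is conditioned on, so the collider stays closed — the path is blocked at G.
Path 2: N ← W → P ← S
  W is a fork here and W is conditioned on, so the path is blocked at W.
Path 3: N → P ← S
  P is a collider here and neither P nor any of its descendants is conditioned on, so the collider stays closed — the path is blocked at P.
Every path is blocked, so N and S are d-separated given {B, W}.

Yes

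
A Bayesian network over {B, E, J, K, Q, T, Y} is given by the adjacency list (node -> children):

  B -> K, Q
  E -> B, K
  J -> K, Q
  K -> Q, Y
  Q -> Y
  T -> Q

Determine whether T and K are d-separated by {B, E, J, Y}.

No

There are 5 undirected paths between T and K; checking each against the conditioning set {B, E, J, Y}:
Path 1: T → Q ← B ← E → K
  B is a chain here and B is conditioned on, so the path is blocked at B.
Path 2: T → Q ← B → K
  B is a fork here and B is conditioned on, so the path is blocked at B.
Path 3: T → Q ← J → K
  J is a fork here and J is conditioned on, so the path is blocked at J.
Path 4: T → Q → Y ← K
  Q is a chain and Q is not conditioned on; Y is a collider and Y is conditioned on, which opens it — no node blocks this path, so it is active.
Path 5: T → Q ← K
  Q is a collider and its descendant Y is conditioned on, which opens it — no node blocks this path, so it is active.
Since the path T → Q → Y ← K is active, T and K are not d-separated given {B, E, J, Y}.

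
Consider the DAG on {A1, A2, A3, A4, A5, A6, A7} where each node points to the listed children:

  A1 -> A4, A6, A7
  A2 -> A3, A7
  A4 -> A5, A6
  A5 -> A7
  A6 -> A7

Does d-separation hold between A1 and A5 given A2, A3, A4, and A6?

Yes

Enumerating the 6 paths from A1 to A5 and testing each for blocking by {A2, A3, A4, A6}:
Path 1: A1 → A7 ← A5
  A7 is a collider here and neither A7 nor any of its descendants is conditioned on, so the collider stays closed — the path is blocked at A7.
Path 2: A1 → A7 ← A6 ← A4 → A5
  A7 is a collider here and neither A7 nor any of its descendants is conditioned on, so the collider stays closed — the path is blocked at A7.
Path 3: A1 → A6 → A7 ← A5
  A6 is a chain here and A6 is conditioned on, so the path is blocked at A6.
Path 4: A1 → A6 ← A4 → A5
  A4 is a fork here and A4 is conditioned on, so the path is blocked at A4.
Path 5: A1 → A4 → A5
  A4 is a chain here and A4 is conditioned on, so the path is blocked at A4.
Path 6: A1 → A4 → A6 → A7 ← A5
  A4 is a chain here and A4 is conditioned on, so the path is blocked at A4.
Every path is blocked, so A1 and A5 are d-separated given {A2, A3, A4, A6}.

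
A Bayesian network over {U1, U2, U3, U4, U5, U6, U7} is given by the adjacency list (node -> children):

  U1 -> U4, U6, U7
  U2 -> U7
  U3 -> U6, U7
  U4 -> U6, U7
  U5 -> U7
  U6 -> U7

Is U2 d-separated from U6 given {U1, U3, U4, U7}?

There are 6 undirected paths between U2 and U6; checking each against the conditioning set {U1, U3, U4, U7}:
Path 1: U2 → U7 ← U4 ← U1 → U6
  U4 is a chain here and U4 is conditioned on, so the path is blocked at U4.
Path 2: U2 → U7 ← U4 → U6
  U4 is a fork here and U4 is conditioned on, so the path is blocked at U4.
Path 3: U2 → U7 ← U1 → U4 → U6
  U1 is a fork here and U1 is conditioned on, so the path is blocked at U1.
Path 4: U2 → U7 ← U1 → U6
  U1 is a fork here and U1 is conditioned on, so the path is blocked at U1.
Path 5: U2 → U7 ← U6
  U7 is a collider and U7 is conditioned on, which opens it — no node blocks this path, so it is active.
Path 6: U2 → U7 ← U3 → U6
  U3 is a fork here and U3 is conditioned on, so the path is blocked at U3.
Since the path U2 → U7 ← U6 is active, U2 and U6 are not d-separated given {U1, U3, U4, U7}.

No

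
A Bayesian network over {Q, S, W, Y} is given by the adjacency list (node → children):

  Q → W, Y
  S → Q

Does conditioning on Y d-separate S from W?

There is one path between S and W:
Path 1: S → Q → W
  Q is a chain and Q is not conditioned on — no node blocks this path, so it is active.
Because an active path exists, S and W are not d-separated.

No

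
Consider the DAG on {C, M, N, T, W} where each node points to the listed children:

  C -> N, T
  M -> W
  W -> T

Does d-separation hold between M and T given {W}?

The only undirected path from M to T is:
Path 1: M → W → T
  W is a chain here and W is conditioned on, so the path is blocked at W.
Every path is blocked, so M and T are d-separated given {W}.

Yes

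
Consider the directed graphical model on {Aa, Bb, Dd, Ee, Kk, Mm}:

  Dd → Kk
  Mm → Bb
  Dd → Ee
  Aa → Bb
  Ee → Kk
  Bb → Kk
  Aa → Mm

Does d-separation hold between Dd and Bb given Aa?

Yes

Enumerating the 2 paths from Dd to Bb and testing each for blocking by {Aa}:
Path 1: Dd → Ee → Kk ← Bb
  Kk is a collider here and neither Kk nor any of its descendants is conditioned on, so the collider stays closed — the path is blocked at Kk.
Path 2: Dd → Kk ← Bb
  Kk is a collider here and neither Kk nor any of its descendants is conditioned on, so the collider stays closed — the path is blocked at Kk.
Every path is blocked, so Dd and Bb are d-separated given {Aa}.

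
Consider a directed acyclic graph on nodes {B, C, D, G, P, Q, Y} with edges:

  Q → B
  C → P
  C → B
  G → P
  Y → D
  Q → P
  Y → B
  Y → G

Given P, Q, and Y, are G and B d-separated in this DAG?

No

3 paths connect G and B; each must be blocked for d-separation to hold:
Path 1: G → P ← C → B
  P is a collider and P is conditioned on, which opens it; C is a fork and C is not conditioned on — no node blocks this path, so it is active.
Path 2: G → P ← Q → B
  Q is a fork here and Q is conditioned on, so the path is blocked at Q.
Path 3: G ← Y → B
  Y is a fork here and Y is conditioned on, so the path is blocked at Y.
Because an active path exists, G and B are not d-separated.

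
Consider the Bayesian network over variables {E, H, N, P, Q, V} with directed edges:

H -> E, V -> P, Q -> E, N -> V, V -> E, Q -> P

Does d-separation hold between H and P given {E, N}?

No

There are 2 undirected paths between H and P; checking each against the conditioning set {E, N}:
Path 1: H → E ← V → P
  E is a collider and E is conditioned on, which opens it; V is a fork and V is not conditioned on — no node blocks this path, so it is active.
Path 2: H → E ← Q → P
  E is a collider and E is conditioned on, which opens it; Q is a fork and Q is not conditioned on — no node blocks this path, so it is active.
At least one path is unblocked, so d-separation fails.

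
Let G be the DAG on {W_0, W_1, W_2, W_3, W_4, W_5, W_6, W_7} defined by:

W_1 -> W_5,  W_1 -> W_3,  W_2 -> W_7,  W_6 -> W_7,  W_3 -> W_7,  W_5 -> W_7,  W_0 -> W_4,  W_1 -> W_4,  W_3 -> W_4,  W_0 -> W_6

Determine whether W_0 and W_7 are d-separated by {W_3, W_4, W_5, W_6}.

Enumerating the 5 paths from W_0 to W_7 and testing each for blocking by {W_3, W_4, W_5, W_6}:
  1. W_0 → W_4 ← W_3 → W_7 — W_4:collider[open]; W_3:fork[blocks] ⇒ blocked
  2. W_0 → W_4 ← W_3 ← W_1 → W_5 → W_7 — W_4:collider[open]; W_3:chain[blocks]; W_1:fork[open]; W_5:chain[blocks] ⇒ blocked
  3. W_0 → W_4 ← W_1 → W_5 → W_7 — W_4:collider[open]; W_1:fork[open]; W_5:chain[blocks] ⇒ blocked
  4. W_0 → W_4 ← W_1 → W_3 → W_7 — W_4:collider[open]; W_1:fork[open]; W_3:chain[blocks] ⇒ blocked
  5. W_0 → W_6 → W_7 — W_6:chain[blocks] ⇒ blocked
All paths are blocked; W_0 ⊥ W_7 | {W_3, W_4, W_5, W_6} holds.

Yes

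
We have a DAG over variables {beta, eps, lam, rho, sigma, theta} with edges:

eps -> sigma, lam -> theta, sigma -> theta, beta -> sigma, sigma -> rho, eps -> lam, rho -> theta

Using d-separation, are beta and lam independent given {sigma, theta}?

No

3 paths connect beta and lam; each must be blocked for d-separation to hold:
  1. beta → sigma ← eps → lam — sigma:collider[open]; eps:fork[open] ⇒ active
  2. beta → sigma → rho → theta ← lam — sigma:chain[blocks]; rho:chain[open]; theta:collider[open] ⇒ blocked
  3. beta → sigma → theta ← lam — sigma:chain[blocks]; theta:collider[open] ⇒ blocked
At least one path is unblocked, so d-separation fails.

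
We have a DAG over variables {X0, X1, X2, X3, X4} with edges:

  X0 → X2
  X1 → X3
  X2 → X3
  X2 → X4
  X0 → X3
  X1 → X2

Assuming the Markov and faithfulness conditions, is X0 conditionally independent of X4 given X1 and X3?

Enumerating the 3 paths from X0 to X4 and testing each for blocking by {X1, X3}:
Path 1: X0 → X3 ← X1 → X2 → X4
  X1 is a fork here and X1 is conditioned on, so the path is blocked at X1.
Path 2: X0 → X3 ← X2 → X4
  X3 is a collider and X3 is conditioned on, which opens it; X2 is a fork and X2 is not conditioned on — no node blocks this path, so it is active.
Path 3: X0 → X2 → X4
  X2 is a chain and X2 is not conditioned on — no node blocks this path, so it is active.
Since the path X0 → X3 ← X2 → X4 is active, X0 and X4 are not d-separated given {X1, X3}.

No — X0 and X4 are not d-separated given {X1, X3}.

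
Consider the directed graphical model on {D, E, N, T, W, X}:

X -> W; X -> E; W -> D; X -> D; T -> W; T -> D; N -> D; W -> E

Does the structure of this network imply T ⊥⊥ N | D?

4 paths connect T and N; each must be blocked for d-separation to hold:
  1. T → D ← N — D:collider[open] ⇒ active
  2. T → W → D ← N — W:chain[open]; D:collider[open] ⇒ active
  3. T → W → E ← X → D ← N — W:chain[open]; E:collider[blocks]; X:fork[open]; D:collider[open] ⇒ blocked
  4. T → W ← X → D ← N — W:collider[open]; X:fork[open]; D:collider[open] ⇒ active
Since the path T → D ← N is active, T and N are not d-separated given {D}.

No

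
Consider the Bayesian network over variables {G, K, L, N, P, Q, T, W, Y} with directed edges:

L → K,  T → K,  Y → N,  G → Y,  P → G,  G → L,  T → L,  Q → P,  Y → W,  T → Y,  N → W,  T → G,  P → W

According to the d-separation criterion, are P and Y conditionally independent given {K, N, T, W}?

No

6 paths connect P and Y; each must be blocked for d-separation to hold:
  1. P → G ← T → Y — G:collider[open]; T:fork[blocks] ⇒ blocked
  2. P → G → Y — G:chain[open] ⇒ active
  3. P → G → L → K ← T → Y — G:chain[open]; L:chain[open]; K:collider[open]; T:fork[blocks] ⇒ blocked
  4. P → G → L ← T → Y — G:chain[open]; L:collider[open]; T:fork[blocks] ⇒ blocked
  5. P → W ← Y — W:collider[open] ⇒ active
  6. P → W ← N ← Y — W:collider[open]; N:chain[blocks] ⇒ blocked
Since the path P → G → Y is active, P and Y are not d-separated given {K, N, T, W}.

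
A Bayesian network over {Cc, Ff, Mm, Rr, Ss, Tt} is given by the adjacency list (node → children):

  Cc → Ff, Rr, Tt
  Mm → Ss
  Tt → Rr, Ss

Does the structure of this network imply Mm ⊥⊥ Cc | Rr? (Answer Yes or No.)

2 paths connect Mm and Cc; each must be blocked for d-separation to hold:
Path 1: Mm → Ss ← Tt ← Cc
  Ss is a collider here and neither Ss nor any of its descendants is conditioned on, so the collider stays closed — the path is blocked at Ss.
Path 2: Mm → Ss ← Tt → Rr ← Cc
  Ss is a collider here and neither Ss nor any of its descendants is conditioned on, so the collider stays closed — the path is blocked at Ss.
All paths are blocked; Mm ⊥ Cc | {Rr} holds.

Yes — Mm and Cc are d-separated given {Rr}.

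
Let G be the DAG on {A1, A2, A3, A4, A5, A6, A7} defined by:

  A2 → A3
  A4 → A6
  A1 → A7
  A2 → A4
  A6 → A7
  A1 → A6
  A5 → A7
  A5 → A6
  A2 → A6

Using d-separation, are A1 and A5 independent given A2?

Yes

4 paths connect A1 and A5; each must be blocked for d-separation to hold:
  1. A1 → A6 ← A5 — A6:collider[blocks] ⇒ blocked
  2. A1 → A6 → A7 ← A5 — A6:chain[open]; A7:collider[blocks] ⇒ blocked
  3. A1 → A7 ← A5 — A7:collider[blocks] ⇒ blocked
  4. A1 → A7 ← A6 ← A5 — A7:collider[blocks]; A6:chain[open] ⇒ blocked
Every path is blocked, so A1 and A5 are d-separated given {A2}.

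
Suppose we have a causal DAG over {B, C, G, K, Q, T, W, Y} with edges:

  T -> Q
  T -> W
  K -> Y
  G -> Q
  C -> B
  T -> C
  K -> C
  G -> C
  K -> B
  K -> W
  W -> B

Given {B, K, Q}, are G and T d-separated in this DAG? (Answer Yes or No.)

No

We examine all 6 paths between G and T:
  1. G → Q ← T — Q:collider[open] ⇒ active
  2. G → C → B ← W ← T — C:chain[open]; B:collider[open]; W:chain[open] ⇒ active
  3. G → C → B ← K → W ← T — C:chain[open]; B:collider[open]; K:fork[blocks]; W:collider[open] ⇒ blocked
  4. G → C ← T — C:collider[open] ⇒ active
  5. G → C ← K → W ← T — C:collider[open]; K:fork[blocks]; W:collider[open] ⇒ blocked
  6. G → C ← K → B ← W ← T — C:collider[open]; K:fork[blocks]; B:collider[open]; W:chain[open] ⇒ blocked
Because an active path exists, G and T are not d-separated.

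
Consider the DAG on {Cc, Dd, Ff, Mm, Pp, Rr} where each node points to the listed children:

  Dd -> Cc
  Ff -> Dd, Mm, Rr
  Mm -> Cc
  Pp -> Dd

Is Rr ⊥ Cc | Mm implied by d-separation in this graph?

Enumerating the 2 paths from Rr to Cc and testing each for blocking by {Mm}:
  1. Rr ← Ff → Mm → Cc — Ff:fork[open]; Mm:chain[blocks] ⇒ blocked
  2. Rr ← Ff → Dd → Cc — Ff:fork[open]; Dd:chain[open] ⇒ active
At least one path is unblocked, so d-separation fails.

No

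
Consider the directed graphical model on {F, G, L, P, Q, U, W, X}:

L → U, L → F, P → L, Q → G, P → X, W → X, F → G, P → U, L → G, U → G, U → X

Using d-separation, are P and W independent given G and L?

Yes

Enumerating the 5 paths from P to W and testing each for blocking by {G, L}:
Path 1: P → X ← W
  X is a collider here and neither X nor any of its descendants is conditioned on, so the collider stays closed — the path is blocked at X.
Path 2: P → L → F → G ← U → X ← W
  L is a chain here and L is conditioned on, so the path is blocked at L.
Path 3: P → L → G ← U → X ← W
  L is a chain here and L is conditioned on, so the path is blocked at L.
Path 4: P → L → U → X ← W
  L is a chain here and L is conditioned on, so the path is blocked at L.
Path 5: P → U → X ← W
  X is a collider here and neither X nor any of its descendants is conditioned on, so the collider stays closed — the path is blocked at X.
All paths are blocked; P ⊥ W | {G, L} holds.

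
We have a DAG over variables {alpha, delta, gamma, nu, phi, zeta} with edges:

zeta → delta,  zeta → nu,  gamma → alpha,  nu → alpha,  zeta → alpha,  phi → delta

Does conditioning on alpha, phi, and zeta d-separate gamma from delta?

We examine all 2 paths between gamma and delta:
Path 1: gamma → alpha ← nu ← zeta → delta
  zeta is a fork here and zeta is conditioned on, so the path is blocked at zeta.
Path 2: gamma → alpha ← zeta → delta
  zeta is a fork here and zeta is conditioned on, so the path is blocked at zeta.
Every path is blocked, so gamma and delta are d-separated given {alpha, phi, zeta}.

Yes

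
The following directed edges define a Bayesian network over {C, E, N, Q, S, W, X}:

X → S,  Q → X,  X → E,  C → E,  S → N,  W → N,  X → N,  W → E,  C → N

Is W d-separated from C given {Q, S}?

We examine all 6 paths between W and C:
Path 1: W → E ← X → S → N ← C
  E is a collider here and neither E nor any of its descendants is conditioned on, so the collider stays closed — the path is blocked at E.
Path 2: W → E ← X → N ← C
  E is a collider here and neither E nor any of its descendants is conditioned on, so the collider stays closed — the path is blocked at E.
Path 3: W → E ← C
  E is a collider here and neither E nor any of its descendants is conditioned on, so the collider stays closed — the path is blocked at E.
Path 4: W → N ← S ← X → E ← C
  N is a collider here and neither N nor any of its descendants is conditioned on, so the collider stays closed — the path is blocked at N.
Path 5: W → N ← X → E ← C
  N is a collider here and neither N nor any of its descendants is conditioned on, so the collider stays closed — the path is blocked at N.
Path 6: W → N ← C
  N is a collider here and neither N nor any of its descendants is conditioned on, so the collider stays closed — the path is blocked at N.
All paths are blocked; W ⊥ C | {Q, S} holds.

Yes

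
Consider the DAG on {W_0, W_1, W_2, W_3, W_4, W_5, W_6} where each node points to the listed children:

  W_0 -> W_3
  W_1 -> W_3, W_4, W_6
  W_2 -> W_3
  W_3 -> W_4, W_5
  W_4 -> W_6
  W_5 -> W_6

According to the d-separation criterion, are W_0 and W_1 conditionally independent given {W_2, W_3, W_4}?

No

Enumerating the 5 paths from W_0 to W_1 and testing each for blocking by {W_2, W_3, W_4}:
Path 1: W_0 → W_3 → W_4 ← W_1
  W_3 is a chain here and W_3 is conditioned on, so the path is blocked at W_3.
Path 2: W_0 → W_3 → W_4 → W_6 ← W_1
  W_3 is a chain here and W_3 is conditioned on, so the path is blocked at W_3.
Path 3: W_0 → W_3 ← W_1
  W_3 is a collider and W_3 is conditioned on, which opens it — no node blocks this path, so it is active.
Path 4: W_0 → W_3 → W_5 → W_6 ← W_4 ← W_1
  W_3 is a chain here and W_3 is conditioned on, so the path is blocked at W_3.
Path 5: W_0 → W_3 → W_5 → W_6 ← W_1
  W_3 is a chain here and W_3 is conditioned on, so the path is blocked at W_3.
Because an active path exists, W_0 and W_1 are not d-separated.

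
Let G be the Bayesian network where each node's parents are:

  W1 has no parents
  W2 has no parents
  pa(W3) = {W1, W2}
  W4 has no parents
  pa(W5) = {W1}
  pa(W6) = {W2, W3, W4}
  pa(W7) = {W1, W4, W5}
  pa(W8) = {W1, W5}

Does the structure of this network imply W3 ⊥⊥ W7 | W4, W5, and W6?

There are 5 undirected paths between W3 and W7; checking each against the conditioning set {W4, W5, W6}:
Path 1: W3 ← W1 → W7
  W1 is a fork and W1 is not conditioned on — no node blocks this path, so it is active.
Path 2: W3 ← W1 → W8 ← W5 → W7
  W8 is a collider here and neither W8 nor any of its descendants is conditioned on, so the collider stays closed — the path is blocked at W8.
Path 3: W3 ← W1 → W5 → W7
  W5 is a chain here and W5 is conditioned on, so the path is blocked at W5.
Path 4: W3 ← W2 → W6 ← W4 → W7
  W4 is a fork here and W4 is conditioned on, so the path is blocked at W4.
Path 5: W3 → W6 ← W4 → W7
  W4 is a fork here and W4 is conditioned on, so the path is blocked at W4.
Because an active path exists, W3 and W7 are not d-separated.

No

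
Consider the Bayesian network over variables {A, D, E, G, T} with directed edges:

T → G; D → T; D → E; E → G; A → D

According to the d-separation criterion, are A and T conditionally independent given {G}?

We examine all 2 paths between A and T:
Path 1: A → D → T
  D is a chain and D is not conditioned on — no node blocks this path, so it is active.
Path 2: A → D → E → G ← T
  D is a chain and D is not conditioned on; E is a chain and E is not conditioned on; G is a collider and G is conditioned on, which opens it — no node blocks this path, so it is active.
Since the path A → D → T is active, A and T are not d-separated given {G}.

No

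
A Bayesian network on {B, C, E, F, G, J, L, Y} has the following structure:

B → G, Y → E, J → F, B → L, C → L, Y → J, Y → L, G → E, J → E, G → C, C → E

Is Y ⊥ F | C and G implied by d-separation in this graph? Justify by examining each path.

No

We examine all 6 paths between Y and F:
Path 1: Y → L ← B → G → C → E ← J → F
  L is a collider here and neither L nor any of its descendants is conditioned on, so the collider stays closed — the path is blocked at L.
Path 2: Y → L ← B → G → E ← J → F
  L is a collider here and neither L nor any of its descendants is conditioned on, so the collider stays closed — the path is blocked at L.
Path 3: Y → L ← C ← G → E ← J → F
  L is a collider here and neither L nor any of its descendants is conditioned on, so the collider stays closed — the path is blocked at L.
Path 4: Y → L ← C → E ← J → F
  L is a collider here and neither L nor any of its descendants is conditioned on, so the collider stays closed — the path is blocked at L.
Path 5: Y → J → F
  J is a chain and J is not conditioned on — no node blocks this path, so it is active.
Path 6: Y → E ← J → F
  E is a collider here and neither E nor any of its descendants is conditioned on, so the collider stays closed — the path is blocked at E.
Because an active path exists, Y and F are not d-separated.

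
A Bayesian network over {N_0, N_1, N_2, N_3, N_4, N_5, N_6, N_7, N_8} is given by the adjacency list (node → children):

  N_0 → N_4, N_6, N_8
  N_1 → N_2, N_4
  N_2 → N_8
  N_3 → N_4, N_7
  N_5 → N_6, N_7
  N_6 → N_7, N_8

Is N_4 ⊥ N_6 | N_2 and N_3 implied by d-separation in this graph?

6 paths connect N_4 and N_6; each must be blocked for d-separation to hold:
  1. N_4 ← N_0 → N_6 — N_0:fork[open] ⇒ active
  2. N_4 ← N_0 → N_8 ← N_6 — N_0:fork[open]; N_8:collider[blocks] ⇒ blocked
  3. N_4 ← N_3 → N_7 ← N_6 — N_3:fork[blocks]; N_7:collider[blocks] ⇒ blocked
  4. N_4 ← N_3 → N_7 ← N_5 → N_6 — N_3:fork[blocks]; N_7:collider[blocks]; N_5:fork[open] ⇒ blocked
  5. N_4 ← N_1 → N_2 → N_8 ← N_6 — N_1:fork[open]; N_2:chain[blocks]; N_8:collider[blocks] ⇒ blocked
  6. N_4 ← N_1 → N_2 → N_8 ← N_0 → N_6 — N_1:fork[open]; N_2:chain[blocks]; N_8:collider[blocks]; N_0:fork[open] ⇒ blocked
Since the path N_4 ← N_0 → N_6 is active, N_4 and N_6 are not d-separated given {N_2, N_3}.

No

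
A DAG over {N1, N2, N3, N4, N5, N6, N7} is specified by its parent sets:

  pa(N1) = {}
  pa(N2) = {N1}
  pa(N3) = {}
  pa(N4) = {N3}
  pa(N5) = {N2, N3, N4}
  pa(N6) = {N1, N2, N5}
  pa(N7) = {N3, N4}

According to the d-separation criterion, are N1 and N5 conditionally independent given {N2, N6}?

4 paths connect N1 and N5; each must be blocked for d-separation to hold:
Path 1: N1 → N6 ← N5
  N6 is a collider and N6 is conditioned on, which opens it — no node blocks this path, so it is active.
Path 2: N1 → N6 ← N2 → N5
  N2 is a fork here and N2 is conditioned on, so the path is blocked at N2.
Path 3: N1 → N2 → N6 ← N5
  N2 is a chain here and N2 is conditioned on, so the path is blocked at N2.
Path 4: N1 → N2 → N5
  N2 is a chain here and N2 is conditioned on, so the path is blocked at N2.
Because an active path exists, N1 and N5 are not d-separated.

No — N1 and N5 are not d-separated given {N2, N6}.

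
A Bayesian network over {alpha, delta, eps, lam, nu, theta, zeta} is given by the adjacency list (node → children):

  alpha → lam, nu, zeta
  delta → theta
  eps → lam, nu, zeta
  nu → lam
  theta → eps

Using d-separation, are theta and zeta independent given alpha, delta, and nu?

No

We examine all 5 paths between theta and zeta:
  1. theta → eps → lam ← nu ← alpha → zeta — eps:chain[open]; lam:collider[blocks]; nu:chain[blocks]; alpha:fork[blocks] ⇒ blocked
  2. theta → eps → lam ← alpha → zeta — eps:chain[open]; lam:collider[blocks]; alpha:fork[blocks] ⇒ blocked
  3. theta → eps → nu → lam ← alpha → zeta — eps:chain[open]; nu:chain[blocks]; lam:collider[blocks]; alpha:fork[blocks] ⇒ blocked
  4. theta → eps → nu ← alpha → zeta — eps:chain[open]; nu:collider[open]; alpha:fork[blocks] ⇒ blocked
  5. theta → eps → zeta — eps:chain[open] ⇒ active
Because an active path exists, theta and zeta are not d-separated.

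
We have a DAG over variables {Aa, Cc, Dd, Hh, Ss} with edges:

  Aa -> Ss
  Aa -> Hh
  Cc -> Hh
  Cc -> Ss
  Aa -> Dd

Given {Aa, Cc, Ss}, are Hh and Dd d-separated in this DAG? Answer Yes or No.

2 paths connect Hh and Dd; each must be blocked for d-separation to hold:
Path 1: Hh ← Aa → Dd
  Aa is a fork here and Aa is conditioned on, so the path is blocked at Aa.
Path 2: Hh ← Cc → Ss ← Aa → Dd
  Cc is a fork here and Cc is conditioned on, so the path is blocked at Cc.
Every path is blocked, so Hh and Dd are d-separated given {Aa, Cc, Ss}.

Yes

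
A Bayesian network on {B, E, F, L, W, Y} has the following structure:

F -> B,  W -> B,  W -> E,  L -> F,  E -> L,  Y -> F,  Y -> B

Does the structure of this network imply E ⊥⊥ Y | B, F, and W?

No — E and Y are not d-separated given {B, F, W}.

4 paths connect E and Y; each must be blocked for d-separation to hold:
Path 1: E ← W → B ← F ← Y
  W is a fork here and W is conditioned on, so the path is blocked at W.
Path 2: E ← W → B ← Y
  W is a fork here and W is conditioned on, so the path is blocked at W.
Path 3: E → L → F → B ← Y
  F is a chain here and F is conditioned on, so the path is blocked at F.
Path 4: E → L → F ← Y
  L is a chain and L is not conditioned on; F is a collider and F is conditioned on, which opens it — no node blocks this path, so it is active.
Since the path E → L → F ← Y is active, E and Y are not d-separated given {B, F, W}.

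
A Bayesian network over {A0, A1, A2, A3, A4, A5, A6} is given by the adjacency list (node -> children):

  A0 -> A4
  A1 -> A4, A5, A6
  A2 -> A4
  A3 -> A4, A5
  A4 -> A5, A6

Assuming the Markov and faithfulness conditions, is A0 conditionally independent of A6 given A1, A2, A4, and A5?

4 paths connect A0 and A6; each must be blocked for d-separation to hold:
Path 1: A0 → A4 → A5 ← A1 → A6
  A4 is a chain here and A4 is conditioned on, so the path is blocked at A4.
Path 2: A0 → A4 ← A1 → A6
  A1 is a fork here and A1 is conditioned on, so the path is blocked at A1.
Path 3: A0 → A4 ← A3 → A5 ← A1 → A6
  A1 is a fork here and A1 is conditioned on, so the path is blocked at A1.
Path 4: A0 → A4 → A6
  A4 is a chain here and A4 is conditioned on, so the path is blocked at A4.
All paths are blocked; A0 ⊥ A6 | {A1, A2, A4, A5} holds.

Yes — A0 and A6 are d-separated given {A1, A2, A4, A5}.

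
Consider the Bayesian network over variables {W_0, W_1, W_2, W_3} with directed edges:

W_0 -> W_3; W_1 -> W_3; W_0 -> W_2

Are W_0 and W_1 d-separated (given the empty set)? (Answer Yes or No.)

Yes

The only undirected path from W_0 to W_1 is:
  1. W_0 → W_3 ← W_1 — W_3:collider[blocks] ⇒ blocked
Since every path is blocked, d-separation holds.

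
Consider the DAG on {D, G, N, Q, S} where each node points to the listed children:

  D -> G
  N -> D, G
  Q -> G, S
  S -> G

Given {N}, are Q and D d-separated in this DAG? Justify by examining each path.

Yes

There are 4 undirected paths between Q and D; checking each against the conditioning set {N}:
  1. Q → S → G ← N → D — S:chain[open]; G:collider[blocks]; N:fork[blocks] ⇒ blocked
  2. Q → S → G ← D — S:chain[open]; G:collider[blocks] ⇒ blocked
  3. Q → G ← N → D — G:collider[blocks]; N:fork[blocks] ⇒ blocked
  4. Q → G ← D — G:collider[blocks] ⇒ blocked
Every path is blocked, so Q and D are d-separated given {N}.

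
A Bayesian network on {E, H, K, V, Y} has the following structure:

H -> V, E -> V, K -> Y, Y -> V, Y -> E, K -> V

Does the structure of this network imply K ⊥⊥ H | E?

Yes

3 paths connect K and H; each must be blocked for d-separation to hold:
Path 1: K → Y → E → V ← H
  E is a chain here and E is conditioned on, so the path is blocked at E.
Path 2: K → Y → V ← H
  V is a collider here and neither V nor any of its descendants is conditioned on, so the collider stays closed — the path is blocked at V.
Path 3: K → V ← H
  V is a collider here and neither V nor any of its descendants is conditioned on, so the collider stays closed — the path is blocked at V.
Since every path is blocked, d-separation holds.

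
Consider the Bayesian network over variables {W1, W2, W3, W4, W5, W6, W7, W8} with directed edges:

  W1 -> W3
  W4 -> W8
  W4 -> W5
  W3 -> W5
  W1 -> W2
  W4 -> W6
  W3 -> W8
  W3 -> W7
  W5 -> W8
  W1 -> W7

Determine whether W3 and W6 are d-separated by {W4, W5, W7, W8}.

Yes

4 paths connect W3 and W6; each must be blocked for d-separation to hold:
Path 1: W3 → W5 ← W4 → W6
  W4 is a fork here and W4 is conditioned on, so the path is blocked at W4.
Path 2: W3 → W5 → W8 ← W4 → W6
  W5 is a chain here and W5 is conditioned on, so the path is blocked at W5.
Path 3: W3 → W8 ← W5 ← W4 → W6
  W5 is a chain here and W5 is conditioned on, so the path is blocked at W5.
Path 4: W3 → W8 ← W4 → W6
  W4 is a fork here and W4 is conditioned on, so the path is blocked at W4.
Since every path is blocked, d-separation holds.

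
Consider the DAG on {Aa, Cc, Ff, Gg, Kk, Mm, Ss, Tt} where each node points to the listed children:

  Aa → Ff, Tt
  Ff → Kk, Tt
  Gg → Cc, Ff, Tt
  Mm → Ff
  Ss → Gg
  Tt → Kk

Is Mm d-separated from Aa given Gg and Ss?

Yes

Enumerating the 4 paths from Mm to Aa and testing each for blocking by {Gg, Ss}:
Path 1: Mm → Ff → Kk ← Tt ← Aa
  Kk is a collider here and neither Kk nor any of its descendants is conditioned on, so the collider stays closed — the path is blocked at Kk.
Path 2: Mm → Ff → Tt ← Aa
  Tt is a collider here and neither Tt nor any of its descendants is conditioned on, so the collider stays closed — the path is blocked at Tt.
Path 3: Mm → Ff ← Gg → Tt ← Aa
  Ff is a collider here and neither Ff nor any of its descendants is conditioned on, so the collider stays closed — the path is blocked at Ff.
Path 4: Mm → Ff ← Aa
  Ff is a collider here and neither Ff nor any of its descendants is conditioned on, so the collider stays closed — the path is blocked at Ff.
Since every path is blocked, d-separation holds.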